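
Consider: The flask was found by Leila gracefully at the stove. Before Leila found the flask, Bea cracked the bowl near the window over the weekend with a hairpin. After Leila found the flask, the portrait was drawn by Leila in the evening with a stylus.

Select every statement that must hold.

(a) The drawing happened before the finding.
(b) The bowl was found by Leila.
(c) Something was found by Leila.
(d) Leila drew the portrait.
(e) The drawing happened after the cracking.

(c), (d), (e)

(a) Not entailed — the narrative places the finding before the drawing, not after.
(b) Not entailed — Leila found the flask, not the bowl; the bowl belongs to the cracking event.
(c) Entailed — the original entails any weakening of itself; this just drops 'at the stove', 'gracefully' and generalizes the patient.
(d) Entailed — the original entails any weakening of itself; this just drops 'in the evening', 'with a stylus'.
(e) Entailed — the narrative places the cracking before the drawing.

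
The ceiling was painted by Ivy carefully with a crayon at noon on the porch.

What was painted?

'the ceiling' marks the patient of the painting event.

the ceiling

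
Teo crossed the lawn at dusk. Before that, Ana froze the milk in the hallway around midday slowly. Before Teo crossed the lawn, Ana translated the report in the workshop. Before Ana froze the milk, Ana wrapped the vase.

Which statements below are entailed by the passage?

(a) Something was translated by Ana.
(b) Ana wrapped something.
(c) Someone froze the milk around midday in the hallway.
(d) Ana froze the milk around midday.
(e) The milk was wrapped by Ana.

(a) Entailed — every conjunct here is already in the original translating event.
(b) Entailed — every conjunct here is already in the original wrapping event.
(c) Entailed — dropping 'slowly' and generalizing the agent leaves a sub-description the original still satisfies.
(d) Entailed — dropping 'slowly', 'in the hallway' leaves a sub-description the original still satisfies.
(e) Not entailed — Ana wrapped the vase, not the milk; the milk belongs to the freezing event.

(a), (b), (c), (d)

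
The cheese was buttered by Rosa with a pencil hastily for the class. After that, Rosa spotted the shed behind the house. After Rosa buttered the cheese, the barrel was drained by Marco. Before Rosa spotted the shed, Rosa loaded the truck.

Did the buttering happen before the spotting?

The narrative orders the buttering before the spotting.

yes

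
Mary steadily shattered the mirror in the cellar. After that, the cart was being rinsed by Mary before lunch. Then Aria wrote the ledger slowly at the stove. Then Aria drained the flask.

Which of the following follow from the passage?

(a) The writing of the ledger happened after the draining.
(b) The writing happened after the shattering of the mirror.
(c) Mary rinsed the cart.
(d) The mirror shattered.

(b), (c), (d)

(a) Not entailed — the narrative places the writing before the draining, not after.
(b) Entailed — the narrative places the shattering before the writing.
(c) Entailed — 'rinse' is an activity; 'was rinsing' entails that some rinsing happened, so 'rinsed' holds.
(d) Entailed — 'Mary shattered the mirror' is causative; it entails the inchoative 'the mirror shattered'.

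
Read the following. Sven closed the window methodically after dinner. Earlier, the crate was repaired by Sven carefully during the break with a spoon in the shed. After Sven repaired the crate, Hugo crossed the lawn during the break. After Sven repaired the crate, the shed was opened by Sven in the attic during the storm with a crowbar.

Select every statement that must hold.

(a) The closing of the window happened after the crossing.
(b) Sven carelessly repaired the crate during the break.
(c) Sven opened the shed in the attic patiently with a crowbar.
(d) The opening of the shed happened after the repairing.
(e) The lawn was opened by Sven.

(a) Not entailed — the narrative doesn't order the crossing relative to the closing.
(b) Not entailed — 'carelessly' adds a manner not in (and inconsistent with) the original.
(c) Not entailed — 'patiently' adds information not in the original event.
(d) Entailed — the narrative places the repairing before the opening.
(e) Not entailed — Sven opened the shed, not the lawn; the lawn belongs to the crossing event.

(d)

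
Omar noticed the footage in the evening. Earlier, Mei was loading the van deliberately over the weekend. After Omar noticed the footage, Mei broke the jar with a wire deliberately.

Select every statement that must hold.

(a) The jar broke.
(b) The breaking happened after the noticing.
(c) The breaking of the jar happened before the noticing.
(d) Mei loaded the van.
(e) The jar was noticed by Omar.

(a), (b)

(a) Entailed — 'Mei broke the jar' is causative; it entails the inchoative 'the jar broke'.
(b) Entailed — the narrative places the noticing before the breaking.
(c) Not entailed — the narrative places the noticing before the breaking, not after.
(d) Not entailed — 'was loading' is progressive on an accomplishment; it does not entail the completed 'loaded'.
(e) Not entailed — Omar noticed the footage, not the jar; the jar belongs to the breaking event.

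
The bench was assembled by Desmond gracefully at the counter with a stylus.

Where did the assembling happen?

'at the counter' marks the location of the assembling event.

at the counter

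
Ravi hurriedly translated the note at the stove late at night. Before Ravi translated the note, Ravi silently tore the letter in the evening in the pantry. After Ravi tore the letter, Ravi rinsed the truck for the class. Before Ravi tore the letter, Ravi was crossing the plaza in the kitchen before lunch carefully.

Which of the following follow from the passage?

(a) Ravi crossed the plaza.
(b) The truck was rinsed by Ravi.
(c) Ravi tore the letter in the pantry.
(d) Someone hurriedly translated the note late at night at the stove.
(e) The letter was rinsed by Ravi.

(b), (c), (d)

(a) Not entailed — 'was crossing' is progressive on an accomplishment; it does not entail the completed 'crossed'.
(b) Entailed — the original entails any weakening of itself; this just drops 'for the class'.
(c) Entailed — dropping 'silently', 'in the evening' leaves a sub-description the original still satisfies.
(d) Entailed — generalizing the agent leaves a sub-description the original still satisfies.
(e) Not entailed — Ravi rinsed the truck, not the letter; the letter belongs to the tearing event.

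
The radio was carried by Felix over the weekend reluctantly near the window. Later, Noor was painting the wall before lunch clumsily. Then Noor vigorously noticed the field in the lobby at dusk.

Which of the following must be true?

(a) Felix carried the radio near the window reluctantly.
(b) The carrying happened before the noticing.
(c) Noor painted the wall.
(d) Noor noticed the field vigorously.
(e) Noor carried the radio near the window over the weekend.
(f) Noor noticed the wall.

(a), (b), (d)

(a) Entailed — every conjunct here is already in the original carrying event.
(b) Entailed — the narrative places the carrying before the noticing.
(c) Not entailed — 'was painting' is progressive on an accomplishment; it does not entail the completed 'painted'.
(d) Entailed — this follows by dropping conjuncts from the noticing event's description.
(e) Not entailed — the passage has Felix carrying the radio, not Noor.
(f) Not entailed — Noor noticed the field, not the wall; the wall belongs to the painting event.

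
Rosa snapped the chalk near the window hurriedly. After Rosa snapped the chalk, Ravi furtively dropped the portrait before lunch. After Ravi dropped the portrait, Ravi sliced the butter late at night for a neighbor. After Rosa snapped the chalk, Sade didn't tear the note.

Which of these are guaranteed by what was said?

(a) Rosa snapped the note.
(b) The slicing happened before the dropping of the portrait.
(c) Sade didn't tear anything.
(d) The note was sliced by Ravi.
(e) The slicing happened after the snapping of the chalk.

(a) Not entailed — Rosa snapped the chalk, not the note; the note belongs to the tearing event.
(b) Not entailed — the narrative places the dropping before the slicing, not after.
(c) Not entailed — the original only denies this specific event; Sade may have torn something else.
(d) Not entailed — Ravi sliced the butter, not the note; the note belongs to the tearing event.
(e) Entailed — the narrative places the snapping before the slicing.

(e)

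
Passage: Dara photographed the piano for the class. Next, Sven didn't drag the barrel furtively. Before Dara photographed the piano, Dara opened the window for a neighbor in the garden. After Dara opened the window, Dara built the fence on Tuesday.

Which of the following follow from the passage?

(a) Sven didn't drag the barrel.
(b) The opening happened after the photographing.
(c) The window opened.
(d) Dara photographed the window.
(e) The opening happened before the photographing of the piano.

(a) Not entailed — dropping 'furtively' under negation is not valid — the original leaves open that Sven dragged the barrel some other way.
(b) Not entailed — the narrative places the opening before the photographing, not after.
(c) Entailed — 'Dara opened the window' is causative; it entails the inchoative 'the window opened'.
(d) Not entailed — Dara photographed the piano, not the window; the window belongs to the opening event.
(e) Entailed — the narrative places the opening before the photographing.

(c), (e)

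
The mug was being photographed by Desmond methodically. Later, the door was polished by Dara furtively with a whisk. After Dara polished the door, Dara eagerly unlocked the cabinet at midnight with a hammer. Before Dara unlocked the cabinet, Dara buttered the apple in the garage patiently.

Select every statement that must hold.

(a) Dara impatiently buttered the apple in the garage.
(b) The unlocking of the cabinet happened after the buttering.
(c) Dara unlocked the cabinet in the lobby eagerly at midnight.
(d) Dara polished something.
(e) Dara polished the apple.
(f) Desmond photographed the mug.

(b), (d)

(a) Not entailed — 'impatiently' adds a manner not in (and inconsistent with) the original.
(b) Entailed — the narrative places the buttering before the unlocking.
(c) Not entailed — 'in the lobby' adds information not in the original event.
(d) Entailed — this follows by dropping conjuncts from the polishing event's description.
(e) Not entailed — Dara polished the door, not the apple; the apple belongs to the buttering event.
(f) Not entailed — 'was photographing' is progressive on an accomplishment; it does not entail the completed 'photographed'.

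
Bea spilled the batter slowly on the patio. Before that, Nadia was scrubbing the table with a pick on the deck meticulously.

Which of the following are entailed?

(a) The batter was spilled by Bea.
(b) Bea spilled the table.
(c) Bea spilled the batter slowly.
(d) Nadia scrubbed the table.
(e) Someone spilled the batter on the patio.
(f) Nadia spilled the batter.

(a), (c), (d), (e)

(a) Entailed — the original entails any weakening of itself; this just drops 'slowly', 'on the patio'.
(b) Not entailed — Bea spilled the batter, not the table; the table belongs to the scrubbing event.
(c) Entailed — every conjunct here is already in the original spilling event.
(d) Entailed — 'scrub' is an activity; 'was scrubbing' entails that some scrubbing happened, so 'scrubbed' holds.
(e) Entailed — dropping 'slowly' and generalizing the agent leaves a sub-description the original still satisfies.
(f) Not entailed — the passage has Bea spilling the batter, not Nadia.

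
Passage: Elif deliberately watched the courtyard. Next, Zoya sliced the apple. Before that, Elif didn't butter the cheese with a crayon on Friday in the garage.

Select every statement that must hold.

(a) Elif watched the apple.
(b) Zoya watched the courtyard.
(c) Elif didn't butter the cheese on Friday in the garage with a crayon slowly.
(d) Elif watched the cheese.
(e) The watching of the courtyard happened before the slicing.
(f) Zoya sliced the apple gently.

(a) Not entailed — Elif watched the courtyard, not the apple; the apple belongs to the slicing event.
(b) Not entailed — the passage has Elif watching the courtyard, not Zoya.
(c) Entailed — under negation, adding a further restriction is entailed: if no such buttering event occurred, none occurred slowly either.
(d) Not entailed — Elif watched the courtyard, not the cheese; the cheese belongs to the buttering event.
(e) Entailed — the narrative places the watching before the slicing.
(f) Not entailed — 'gently' adds information not in the original event.

(c), (e)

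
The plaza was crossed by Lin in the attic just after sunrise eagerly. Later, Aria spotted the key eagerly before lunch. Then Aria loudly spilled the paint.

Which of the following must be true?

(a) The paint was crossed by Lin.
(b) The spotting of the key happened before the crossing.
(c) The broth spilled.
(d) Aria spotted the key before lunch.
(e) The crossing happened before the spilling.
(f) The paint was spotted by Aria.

(a) Not entailed — Lin crossed the plaza, not the paint; the paint belongs to the spilling event.
(b) Not entailed — the narrative places the crossing before the spotting, not after.
(c) Not entailed — the paint is what spilled, not the broth.
(d) Entailed — the original entails any weakening of itself; this just drops 'eagerly'.
(e) Entailed — the narrative places the crossing before the spilling.
(f) Not entailed — Aria spotted the key, not the paint; the paint belongs to the spilling event.

(d), (e)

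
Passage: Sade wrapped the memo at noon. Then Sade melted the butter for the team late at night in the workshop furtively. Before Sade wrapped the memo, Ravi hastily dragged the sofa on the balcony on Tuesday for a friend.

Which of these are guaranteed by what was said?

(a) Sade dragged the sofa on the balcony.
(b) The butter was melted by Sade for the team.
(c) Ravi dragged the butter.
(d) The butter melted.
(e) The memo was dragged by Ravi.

(a) Not entailed — the passage has Ravi dragging the sofa, not Sade.
(b) Entailed — dropping 'in the workshop', 'late at night', 'furtively' leaves a sub-description the original still satisfies.
(c) Not entailed — Ravi dragged the sofa, not the butter; the butter belongs to the melting event.
(d) Entailed — 'Sade melted the butter' is causative; it entails the inchoative 'the butter melted'.
(e) Not entailed — Ravi dragged the sofa, not the memo; the memo belongs to the wrapping event.

(b), (d)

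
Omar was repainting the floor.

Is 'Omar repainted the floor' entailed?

no

'was repainting' is progressive; for an accomplishment like 'repaint the floor', it doesn't entail completion.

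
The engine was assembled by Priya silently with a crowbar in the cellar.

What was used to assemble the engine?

a crowbar

'with a crowbar' marks the instrument of the assembling event.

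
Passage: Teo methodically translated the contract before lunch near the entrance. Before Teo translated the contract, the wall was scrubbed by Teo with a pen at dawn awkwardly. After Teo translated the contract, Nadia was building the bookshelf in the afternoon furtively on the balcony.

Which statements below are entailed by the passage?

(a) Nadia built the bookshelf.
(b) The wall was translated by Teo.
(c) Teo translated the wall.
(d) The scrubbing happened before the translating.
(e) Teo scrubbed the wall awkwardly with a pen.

(a) Not entailed — 'was building' is progressive on an accomplishment; it does not entail the completed 'built'.
(b) Not entailed — Teo translated the contract, not the wall; the wall belongs to the scrubbing event.
(c) Not entailed — Teo translated the contract, not the wall; the wall belongs to the scrubbing event.
(d) Entailed — the narrative places the scrubbing before the translating.
(e) Entailed — the original entails any weakening of itself; this just drops 'at dawn'.

(d), (e)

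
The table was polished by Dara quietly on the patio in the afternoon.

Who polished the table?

Dara

'Dara' marks the agent of the polishing event.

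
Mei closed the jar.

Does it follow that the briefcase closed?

no

Nothing is said about any briefcase; only the jar is affected.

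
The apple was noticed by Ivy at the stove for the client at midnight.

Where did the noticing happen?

'at the stove' marks the location of the noticing event.

at the stove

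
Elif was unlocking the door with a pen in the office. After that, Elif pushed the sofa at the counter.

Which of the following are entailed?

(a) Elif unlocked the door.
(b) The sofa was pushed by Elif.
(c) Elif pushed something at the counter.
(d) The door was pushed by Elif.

(b), (c)

(a) Not entailed — 'was unlocking' is progressive on an accomplishment; it does not entail the completed 'unlocked'.
(b) Entailed — dropping 'at the counter' leaves a sub-description the original still satisfies.
(c) Entailed — every conjunct here is already in the original pushing event.
(d) Not entailed — Elif pushed the sofa, not the door; the door belongs to the unlocking event.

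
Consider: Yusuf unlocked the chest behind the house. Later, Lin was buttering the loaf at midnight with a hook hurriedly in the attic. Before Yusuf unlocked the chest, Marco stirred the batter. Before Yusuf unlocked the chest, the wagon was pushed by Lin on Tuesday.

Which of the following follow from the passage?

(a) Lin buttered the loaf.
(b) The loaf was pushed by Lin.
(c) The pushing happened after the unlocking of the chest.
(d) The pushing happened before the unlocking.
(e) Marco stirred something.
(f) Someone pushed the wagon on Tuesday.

(d), (e), (f)

(a) Not entailed — 'was buttering' is progressive on an accomplishment; it does not entail the completed 'buttered'.
(b) Not entailed — Lin pushed the wagon, not the loaf; the loaf belongs to the buttering event.
(c) Not entailed — the narrative places the pushing before the unlocking, not after.
(d) Entailed — the narrative places the pushing before the unlocking.
(e) Entailed — generalizing the patient leaves a sub-description the original still satisfies.
(f) Entailed — generalizing the agent leaves a sub-description the original still satisfies.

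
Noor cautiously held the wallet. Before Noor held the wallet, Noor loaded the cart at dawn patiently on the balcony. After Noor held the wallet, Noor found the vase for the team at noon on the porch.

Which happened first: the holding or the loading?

The connectives place the loading before the holding.

the loading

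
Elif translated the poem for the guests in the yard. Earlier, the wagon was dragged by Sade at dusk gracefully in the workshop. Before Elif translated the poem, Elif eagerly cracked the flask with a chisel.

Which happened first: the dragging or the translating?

the dragging

The connectives place the dragging before the translating.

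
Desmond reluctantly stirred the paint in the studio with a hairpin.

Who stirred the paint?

'Desmond' marks the agent of the stirring event.

Desmond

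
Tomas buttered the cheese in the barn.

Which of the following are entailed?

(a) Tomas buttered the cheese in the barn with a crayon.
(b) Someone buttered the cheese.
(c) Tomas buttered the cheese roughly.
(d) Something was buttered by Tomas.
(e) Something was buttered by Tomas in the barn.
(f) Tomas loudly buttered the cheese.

(a) Not entailed — 'with a crayon' adds information not in the original event.
(b) Entailed — the original entails any weakening of itself; this just drops 'in the barn' and generalizes the agent.
(c) Not entailed — 'roughly' adds information not in the original event.
(d) Entailed — every conjunct here is already in the original buttering event.
(e) Entailed — this follows by dropping conjuncts from the buttering event's description.
(f) Not entailed — 'loudly' adds information not in the original event.

(b), (d), (e)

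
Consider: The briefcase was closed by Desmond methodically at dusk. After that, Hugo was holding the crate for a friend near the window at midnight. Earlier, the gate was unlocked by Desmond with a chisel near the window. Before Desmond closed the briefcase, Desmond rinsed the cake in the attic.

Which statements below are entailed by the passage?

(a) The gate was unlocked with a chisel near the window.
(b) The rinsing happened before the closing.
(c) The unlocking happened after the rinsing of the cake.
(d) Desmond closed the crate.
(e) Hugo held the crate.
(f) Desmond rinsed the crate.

(a) Entailed — the original entails any weakening of itself; this just generalizes the agent.
(b) Entailed — the narrative places the rinsing before the closing.
(c) Not entailed — the narrative doesn't order the rinsing relative to the unlocking.
(d) Not entailed — Desmond closed the briefcase, not the crate; the crate belongs to the holding event.
(e) Entailed — 'hold' is an activity; 'was holding' entails that some holding happened, so 'held' holds.
(f) Not entailed — Desmond rinsed the cake, not the crate; the crate belongs to the holding event.

(a), (b), (e)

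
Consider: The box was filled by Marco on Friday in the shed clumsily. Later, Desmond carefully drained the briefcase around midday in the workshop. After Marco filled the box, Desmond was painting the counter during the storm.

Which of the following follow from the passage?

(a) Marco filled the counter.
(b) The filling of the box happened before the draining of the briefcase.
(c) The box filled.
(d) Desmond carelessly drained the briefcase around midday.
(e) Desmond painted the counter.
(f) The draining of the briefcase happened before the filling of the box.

(a) Not entailed — Marco filled the box, not the counter; the counter belongs to the painting event.
(b) Entailed — the narrative places the filling before the draining.
(c) Entailed — 'Marco filled the box' is causative; it entails the inchoative 'the box filled'.
(d) Not entailed — 'carelessly' adds a manner not in (and inconsistent with) the original.
(e) Not entailed — 'was painting' is progressive on an accomplishment; it does not entail the completed 'painted'.
(f) Not entailed — the narrative places the filling before the draining, not after.

(b), (c)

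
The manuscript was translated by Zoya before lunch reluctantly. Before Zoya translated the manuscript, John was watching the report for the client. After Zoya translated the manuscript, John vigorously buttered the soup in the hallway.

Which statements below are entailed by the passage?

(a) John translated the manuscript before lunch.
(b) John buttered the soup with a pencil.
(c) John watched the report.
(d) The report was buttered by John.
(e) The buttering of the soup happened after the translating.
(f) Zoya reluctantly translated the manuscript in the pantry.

(c), (e)

(a) Not entailed — the passage has Zoya translating the manuscript, not John.
(b) Not entailed — 'with a pencil' adds information not in the original event.
(c) Entailed — 'watch' is an activity; 'was watching' entails that some watching happened, so 'watched' holds.
(d) Not entailed — John buttered the soup, not the report; the report belongs to the watching event.
(e) Entailed — the narrative places the translating before the buttering.
(f) Not entailed — 'in the pantry' adds information not in the original event.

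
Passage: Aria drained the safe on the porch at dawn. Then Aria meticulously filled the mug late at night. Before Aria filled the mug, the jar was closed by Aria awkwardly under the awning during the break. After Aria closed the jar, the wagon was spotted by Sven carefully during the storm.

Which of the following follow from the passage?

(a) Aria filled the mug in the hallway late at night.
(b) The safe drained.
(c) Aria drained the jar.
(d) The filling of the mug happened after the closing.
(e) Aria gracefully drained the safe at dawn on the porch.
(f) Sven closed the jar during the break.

(b), (d)

(a) Not entailed — 'in the hallway' adds information not in the original event.
(b) Entailed — 'Aria drained the safe' is causative; it entails the inchoative 'the safe drained'.
(c) Not entailed — Aria drained the safe, not the jar; the jar belongs to the closing event.
(d) Entailed — the narrative places the closing before the filling.
(e) Not entailed — 'gracefully' adds information not in the original event.
(f) Not entailed — the passage has Aria closing the jar, not Sven.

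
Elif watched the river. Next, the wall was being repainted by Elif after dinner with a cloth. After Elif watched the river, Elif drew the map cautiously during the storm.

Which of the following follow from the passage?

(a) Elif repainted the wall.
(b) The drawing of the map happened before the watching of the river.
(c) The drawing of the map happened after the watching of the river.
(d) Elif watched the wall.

(a) Not entailed — 'was repainting' is progressive on an accomplishment; it does not entail the completed 'repainted'.
(b) Not entailed — the narrative places the watching before the drawing, not after.
(c) Entailed — the narrative places the watching before the drawing.
(d) Not entailed — Elif watched the river, not the wall; the wall belongs to the repainting event.

(c)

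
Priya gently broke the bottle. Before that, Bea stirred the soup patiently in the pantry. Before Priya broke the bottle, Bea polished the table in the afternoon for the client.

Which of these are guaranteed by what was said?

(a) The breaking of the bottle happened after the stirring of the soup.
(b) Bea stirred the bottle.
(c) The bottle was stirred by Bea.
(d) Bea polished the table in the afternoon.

(a) Entailed — the narrative places the stirring before the breaking.
(b) Not entailed — Bea stirred the soup, not the bottle; the bottle belongs to the breaking event.
(c) Not entailed — Bea stirred the soup, not the bottle; the bottle belongs to the breaking event.
(d) Entailed — this follows by dropping conjuncts from the polishing event's description.

(a), (d)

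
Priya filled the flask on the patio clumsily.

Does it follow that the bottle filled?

no

Nothing is said about any bottle; only the flask is affected.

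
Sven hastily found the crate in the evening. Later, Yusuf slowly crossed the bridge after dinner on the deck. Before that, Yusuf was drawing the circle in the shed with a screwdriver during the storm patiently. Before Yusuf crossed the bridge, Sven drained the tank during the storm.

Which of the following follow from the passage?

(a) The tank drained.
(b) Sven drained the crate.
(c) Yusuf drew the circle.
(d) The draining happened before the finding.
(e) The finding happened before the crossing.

(a), (e)

(a) Entailed — 'Sven drained the tank' is causative; it entails the inchoative 'the tank drained'.
(b) Not entailed — Sven drained the tank, not the crate; the crate belongs to the finding event.
(c) Not entailed — 'was drawing' is progressive on an accomplishment; it does not entail the completed 'drew'.
(d) Not entailed — the narrative doesn't order the draining relative to the finding.
(e) Entailed — the narrative places the finding before the crossing.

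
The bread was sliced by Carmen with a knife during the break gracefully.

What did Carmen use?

'with a knife' marks the instrument of the slicing event.

a knife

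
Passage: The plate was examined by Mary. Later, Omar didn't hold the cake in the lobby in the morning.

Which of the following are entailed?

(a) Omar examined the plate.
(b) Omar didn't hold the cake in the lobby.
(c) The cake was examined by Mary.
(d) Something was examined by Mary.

(a) Not entailed — the passage has Mary examining the plate, not Omar.
(b) Not entailed — dropping 'in the morning' under negation is not valid — the original leaves open that Omar held the cake some other way.
(c) Not entailed — Mary examined the plate, not the cake; the cake belongs to the holding event.
(d) Entailed — every conjunct here is already in the original examining event.

(d)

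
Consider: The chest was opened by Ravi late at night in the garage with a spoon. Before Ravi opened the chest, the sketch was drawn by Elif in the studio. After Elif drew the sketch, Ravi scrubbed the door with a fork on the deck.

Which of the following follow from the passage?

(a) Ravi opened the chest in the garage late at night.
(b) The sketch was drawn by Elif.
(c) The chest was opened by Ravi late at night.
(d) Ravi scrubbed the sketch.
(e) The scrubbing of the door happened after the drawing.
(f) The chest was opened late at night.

(a), (b), (c), (e), (f)

(a) Entailed — the original entails any weakening of itself; this just drops 'with a spoon'.
(b) Entailed — every conjunct here is already in the original drawing event.
(c) Entailed — every conjunct here is already in the original opening event.
(d) Not entailed — Ravi scrubbed the door, not the sketch; the sketch belongs to the drawing event.
(e) Entailed — the narrative places the drawing before the scrubbing.
(f) Entailed — this follows by dropping conjuncts from the opening event's description.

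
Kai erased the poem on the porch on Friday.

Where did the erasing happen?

on the porch

'on the porch' marks the location of the erasing event.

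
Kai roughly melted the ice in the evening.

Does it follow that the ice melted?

yes

'Kai melted the ice' is the causative; it entails the inchoative 'the ice melted'.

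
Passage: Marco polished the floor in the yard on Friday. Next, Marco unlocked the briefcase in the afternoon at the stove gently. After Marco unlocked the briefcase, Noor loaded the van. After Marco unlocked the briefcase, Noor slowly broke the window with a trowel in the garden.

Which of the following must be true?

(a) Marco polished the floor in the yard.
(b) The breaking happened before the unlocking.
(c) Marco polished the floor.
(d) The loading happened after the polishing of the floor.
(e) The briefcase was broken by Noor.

(a), (c), (d)

(a) Entailed — dropping 'on Friday' leaves a sub-description the original still satisfies.
(b) Not entailed — the narrative places the unlocking before the breaking, not after.
(c) Entailed — the original entails any weakening of itself; this just drops 'in the yard', 'on Friday'.
(d) Entailed — the narrative places the polishing before the loading.
(e) Not entailed — Noor broke the window, not the briefcase; the briefcase belongs to the unlocking event.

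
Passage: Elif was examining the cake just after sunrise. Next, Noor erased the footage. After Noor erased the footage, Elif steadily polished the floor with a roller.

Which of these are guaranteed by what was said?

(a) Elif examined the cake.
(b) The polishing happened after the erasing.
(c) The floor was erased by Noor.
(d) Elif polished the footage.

(a) Entailed — 'examine' is an activity; 'was examining' entails that some examining happened, so 'examined' holds.
(b) Entailed — the narrative places the erasing before the polishing.
(c) Not entailed — Noor erased the footage, not the floor; the floor belongs to the polishing event.
(d) Not entailed — Elif polished the floor, not the footage; the footage belongs to the erasing event.

(a), (b)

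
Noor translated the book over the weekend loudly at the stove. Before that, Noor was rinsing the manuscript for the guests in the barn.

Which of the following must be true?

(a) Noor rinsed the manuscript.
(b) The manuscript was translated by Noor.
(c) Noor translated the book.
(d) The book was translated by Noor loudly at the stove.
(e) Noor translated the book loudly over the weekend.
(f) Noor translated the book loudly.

(a) Entailed — 'rinse' is an activity; 'was rinsing' entails that some rinsing happened, so 'rinsed' holds.
(b) Not entailed — Noor translated the book, not the manuscript; the manuscript belongs to the rinsing event.
(c) Entailed — dropping 'over the weekend', 'at the stove', 'loudly' leaves a sub-description the original still satisfies.
(d) Entailed — every conjunct here is already in the original translating event.
(e) Entailed — dropping 'at the stove' leaves a sub-description the original still satisfies.
(f) Entailed — this follows by dropping conjuncts from the translating event's description.

(a), (c), (d), (e), (f)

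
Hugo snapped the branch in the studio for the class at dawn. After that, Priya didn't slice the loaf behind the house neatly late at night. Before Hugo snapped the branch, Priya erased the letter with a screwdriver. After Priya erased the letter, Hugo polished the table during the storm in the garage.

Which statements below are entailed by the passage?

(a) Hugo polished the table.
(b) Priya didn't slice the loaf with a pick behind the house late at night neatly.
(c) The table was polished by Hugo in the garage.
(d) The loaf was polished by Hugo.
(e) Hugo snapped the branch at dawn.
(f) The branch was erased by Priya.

(a), (b), (c), (e)

(a) Entailed — every conjunct here is already in the original polishing event.
(b) Entailed — under negation, adding a further restriction is entailed: if no such slicing event occurred, none occurred with a pick either.
(c) Entailed — every conjunct here is already in the original polishing event.
(d) Not entailed — Hugo polished the table, not the loaf; the loaf belongs to the slicing event.
(e) Entailed — every conjunct here is already in the original snapping event.
(f) Not entailed — Priya erased the letter, not the branch; the branch belongs to the snapping event.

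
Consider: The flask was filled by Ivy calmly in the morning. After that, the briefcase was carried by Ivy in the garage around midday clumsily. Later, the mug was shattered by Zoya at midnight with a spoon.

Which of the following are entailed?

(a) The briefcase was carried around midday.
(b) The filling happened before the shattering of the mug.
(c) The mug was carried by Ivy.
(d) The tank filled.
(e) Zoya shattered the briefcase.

(a), (b)

(a) Entailed — dropping 'clumsily', 'in the garage' and generalizing the agent leaves a sub-description the original still satisfies.
(b) Entailed — the narrative places the filling before the shattering.
(c) Not entailed — Ivy carried the briefcase, not the mug; the mug belongs to the shattering event.
(d) Not entailed — the flask is what filled, not the tank.
(e) Not entailed — Zoya shattered the mug, not the briefcase; the briefcase belongs to the carrying event.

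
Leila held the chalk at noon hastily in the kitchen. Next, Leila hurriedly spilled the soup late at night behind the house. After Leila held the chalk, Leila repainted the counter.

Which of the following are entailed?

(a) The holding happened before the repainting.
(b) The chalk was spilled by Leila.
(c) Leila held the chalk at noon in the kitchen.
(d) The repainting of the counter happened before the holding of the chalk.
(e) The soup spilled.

(a) Entailed — the narrative places the holding before the repainting.
(b) Not entailed — Leila spilled the soup, not the chalk; the chalk belongs to the holding event.
(c) Entailed — every conjunct here is already in the original holding event.
(d) Not entailed — the narrative places the holding before the repainting, not after.
(e) Entailed — 'Leila spilled the soup' is causative; it entails the inchoative 'the soup spilled'.

(a), (c), (e)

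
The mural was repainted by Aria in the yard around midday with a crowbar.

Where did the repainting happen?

'in the yard' marks the location of the repainting event.

in the yard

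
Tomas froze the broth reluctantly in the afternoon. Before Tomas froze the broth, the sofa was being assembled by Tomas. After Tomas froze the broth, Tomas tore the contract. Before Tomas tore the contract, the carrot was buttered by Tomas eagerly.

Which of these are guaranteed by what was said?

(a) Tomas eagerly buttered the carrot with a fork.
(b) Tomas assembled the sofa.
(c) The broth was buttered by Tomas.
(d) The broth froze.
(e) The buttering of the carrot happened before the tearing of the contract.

(a) Not entailed — 'with a fork' adds information not in the original event.
(b) Not entailed — 'was assembling' is progressive on an accomplishment; it does not entail the completed 'assembled'.
(c) Not entailed — Tomas buttered the carrot, not the broth; the broth belongs to the freezing event.
(d) Entailed — 'Tomas froze the broth' is causative; it entails the inchoative 'the broth froze'.
(e) Entailed — the narrative places the buttering before the tearing.

(d), (e)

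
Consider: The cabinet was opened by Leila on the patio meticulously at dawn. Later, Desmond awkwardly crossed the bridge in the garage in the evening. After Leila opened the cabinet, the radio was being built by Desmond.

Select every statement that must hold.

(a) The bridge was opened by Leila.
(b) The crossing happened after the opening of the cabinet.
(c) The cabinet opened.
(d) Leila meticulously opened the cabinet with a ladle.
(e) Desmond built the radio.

(b), (c)

(a) Not entailed — Leila opened the cabinet, not the bridge; the bridge belongs to the crossing event.
(b) Entailed — the narrative places the opening before the crossing.
(c) Entailed — 'Leila opened the cabinet' is causative; it entails the inchoative 'the cabinet opened'.
(d) Not entailed — 'with a ladle' adds information not in the original event.
(e) Not entailed — 'was building' is progressive on an accomplishment; it does not entail the completed 'built'.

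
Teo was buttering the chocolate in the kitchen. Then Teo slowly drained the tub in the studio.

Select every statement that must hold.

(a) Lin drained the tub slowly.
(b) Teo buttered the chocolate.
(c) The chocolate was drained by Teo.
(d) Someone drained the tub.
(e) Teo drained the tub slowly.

(d), (e)

(a) Not entailed — the passage has Teo draining the tub, not Lin.
(b) Not entailed — 'was buttering' is progressive on an accomplishment; it does not entail the completed 'buttered'.
(c) Not entailed — Teo drained the tub, not the chocolate; the chocolate belongs to the buttering event.
(d) Entailed — the original entails any weakening of itself; this just drops 'in the studio', 'slowly' and generalizes the agent.
(e) Entailed — the original entails any weakening of itself; this just drops 'in the studio'.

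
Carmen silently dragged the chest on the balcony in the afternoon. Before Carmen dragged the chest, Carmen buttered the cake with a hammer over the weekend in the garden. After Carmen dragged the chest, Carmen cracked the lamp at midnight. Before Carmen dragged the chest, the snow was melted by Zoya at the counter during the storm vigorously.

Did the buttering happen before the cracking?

The narrative orders the buttering before the cracking.

yes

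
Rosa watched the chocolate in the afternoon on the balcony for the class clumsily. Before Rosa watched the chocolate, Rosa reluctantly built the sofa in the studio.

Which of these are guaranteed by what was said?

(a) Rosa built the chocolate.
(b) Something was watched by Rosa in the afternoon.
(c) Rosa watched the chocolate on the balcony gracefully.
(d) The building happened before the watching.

(b), (d)

(a) Not entailed — Rosa built the sofa, not the chocolate; the chocolate belongs to the watching event.
(b) Entailed — dropping 'on the balcony', 'for the class', 'clumsily' and generalizing the patient leaves a sub-description the original still satisfies.
(c) Not entailed — 'gracefully' adds a manner not in (and inconsistent with) the original.
(d) Entailed — the narrative places the building before the watching.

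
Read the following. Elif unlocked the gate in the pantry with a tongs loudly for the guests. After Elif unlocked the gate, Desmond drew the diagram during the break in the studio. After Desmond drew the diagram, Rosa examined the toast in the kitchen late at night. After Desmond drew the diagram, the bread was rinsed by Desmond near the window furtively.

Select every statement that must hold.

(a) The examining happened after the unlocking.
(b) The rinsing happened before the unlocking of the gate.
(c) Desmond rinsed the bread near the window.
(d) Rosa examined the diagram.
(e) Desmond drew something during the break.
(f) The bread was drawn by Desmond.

(a), (c), (e)

(a) Entailed — the narrative places the unlocking before the examining.
(b) Not entailed — the narrative places the unlocking before the rinsing, not after.
(c) Entailed — dropping 'furtively' leaves a sub-description the original still satisfies.
(d) Not entailed — Rosa examined the toast, not the diagram; the diagram belongs to the drawing event.
(e) Entailed — dropping 'in the studio' and generalizing the patient leaves a sub-description the original still satisfies.
(f) Not entailed — Desmond drew the diagram, not the bread; the bread belongs to the rinsing event.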